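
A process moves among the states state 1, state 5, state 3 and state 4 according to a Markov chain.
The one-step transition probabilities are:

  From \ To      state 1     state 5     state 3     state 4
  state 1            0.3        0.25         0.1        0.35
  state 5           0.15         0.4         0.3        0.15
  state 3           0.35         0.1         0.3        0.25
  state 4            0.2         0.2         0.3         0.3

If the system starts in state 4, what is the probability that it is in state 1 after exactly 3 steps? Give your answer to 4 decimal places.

0.2535

Propagate the distribution vector 3 steps from state 4.
After 0 steps: (0.0000, 0.0000, 0.0000, 1.0000)
After 1 step: (0.2000, 0.2000, 0.3000, 0.3000)
After 2 steps: (0.2550, 0.2200, 0.2600, 0.2650)
After 3 steps: (0.2535, 0.2308, 0.2490, 0.2668)
P(in state 1 after 3 steps) = 0.2535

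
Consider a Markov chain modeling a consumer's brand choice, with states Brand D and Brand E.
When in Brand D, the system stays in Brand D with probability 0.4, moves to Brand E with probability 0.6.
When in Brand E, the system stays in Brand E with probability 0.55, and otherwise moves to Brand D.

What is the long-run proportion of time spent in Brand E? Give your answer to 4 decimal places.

Let the stationary distribution be π with π = πP and π_1 + π_2 = 1.
π_1 = 0.4·π_1 + 0.45·π_2
Solving with the normalization constraint gives π = (0.4286, 0.5714).
So the stationary probability of Brand E is 0.5714.

0.5714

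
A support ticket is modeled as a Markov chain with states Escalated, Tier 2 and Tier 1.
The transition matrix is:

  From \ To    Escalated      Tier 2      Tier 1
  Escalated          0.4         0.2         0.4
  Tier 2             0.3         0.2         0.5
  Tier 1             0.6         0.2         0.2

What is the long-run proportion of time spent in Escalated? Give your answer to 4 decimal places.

Let the stationary distribution be π with π = πP and π_1 + π_2 + π_3 = 1.
π_1 = 0.4·π_1 + 0.3·π_2 + 0.6·π_3
π_2 = 0.2·π_1 + 0.2·π_2 + 0.2·π_3
Solving with the normalization constraint gives π = (0.4500, 0.2000, 0.3500).
So the stationary probability of Escalated is 0.4500.

0.4500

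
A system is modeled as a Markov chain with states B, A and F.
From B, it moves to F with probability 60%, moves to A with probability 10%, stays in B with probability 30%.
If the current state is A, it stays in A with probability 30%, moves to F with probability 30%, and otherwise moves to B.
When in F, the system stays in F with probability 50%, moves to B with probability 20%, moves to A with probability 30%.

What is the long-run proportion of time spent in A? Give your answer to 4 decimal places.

Let the stationary distribution be π with π = πP and π_1 + π_2 + π_3 = 1.
π_1 = 0.3·π_1 + 0.4·π_2 + 0.2·π_3
π_2 = 0.1·π_1 + 0.3·π_2 + 0.3·π_3
Solving with the normalization constraint gives π = (0.2766, 0.2447, 0.4787).
So the stationary probability of A is 0.2447.

0.2447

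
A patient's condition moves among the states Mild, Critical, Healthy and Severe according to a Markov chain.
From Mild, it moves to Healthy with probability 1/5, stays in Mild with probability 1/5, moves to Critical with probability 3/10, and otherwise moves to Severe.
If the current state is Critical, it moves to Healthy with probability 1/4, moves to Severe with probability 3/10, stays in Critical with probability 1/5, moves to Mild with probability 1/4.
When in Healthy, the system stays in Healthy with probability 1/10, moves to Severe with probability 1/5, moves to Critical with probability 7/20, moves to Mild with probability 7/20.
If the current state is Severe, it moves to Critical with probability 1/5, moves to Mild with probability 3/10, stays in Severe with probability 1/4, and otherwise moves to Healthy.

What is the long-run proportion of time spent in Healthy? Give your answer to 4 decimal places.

Let the stationary distribution be π with π = πP and π_1 + π_2 + π_3 + π_4 = 1.
π_1 = 0.2·π_1 + 0.25·π_2 + 0.35·π_3 + 0.3·π_4
π_2 = 0.3·π_1 + 0.2·π_2 + 0.35·π_3 + 0.2·π_4
π_3 = 0.2·π_1 + 0.25·π_2 + 0.1·π_3 + 0.25·π_4
Solving with the normalization constraint gives π = (0.2704, 0.2579, 0.2056, 0.2661).
So the stationary probability of Healthy is 0.2056.

0.2056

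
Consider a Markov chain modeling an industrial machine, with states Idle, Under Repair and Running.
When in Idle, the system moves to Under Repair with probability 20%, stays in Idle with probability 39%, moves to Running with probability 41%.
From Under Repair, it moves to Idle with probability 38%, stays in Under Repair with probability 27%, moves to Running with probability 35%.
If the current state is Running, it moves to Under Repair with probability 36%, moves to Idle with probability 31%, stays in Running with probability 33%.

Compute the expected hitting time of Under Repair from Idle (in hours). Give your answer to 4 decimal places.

Let t(s) be the expected number of hours to first reach Under Repair from state s, with t(Under Repair) = 0. Conditioning on the first hour:
t(Idle) = 1 + 0.39·t(Idle) + 0.41·t(Running)
t(Running) = 1 + 0.31·t(Idle) + 0.33·t(Running)
Solving: t(Idle) = 3.8352, t(Running) = 3.2670.
Expected hours from Idle to Under Repair: 3.8352.

3.8352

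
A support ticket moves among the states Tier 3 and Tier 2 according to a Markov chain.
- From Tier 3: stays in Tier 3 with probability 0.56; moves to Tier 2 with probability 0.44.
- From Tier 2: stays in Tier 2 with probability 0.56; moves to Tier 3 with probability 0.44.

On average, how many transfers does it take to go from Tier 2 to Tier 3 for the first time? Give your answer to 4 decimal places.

Let t(s) be the expected number of transfers to first reach Tier 3 from state s, with t(Tier 3) = 0. Conditioning on the first transfer:
t(Tier 2) = 1 + 0.56·t(Tier 2)
Solving: t(Tier 2) = 2.2727.
Expected transfers from Tier 2 to Tier 3: 2.2727.

2.2727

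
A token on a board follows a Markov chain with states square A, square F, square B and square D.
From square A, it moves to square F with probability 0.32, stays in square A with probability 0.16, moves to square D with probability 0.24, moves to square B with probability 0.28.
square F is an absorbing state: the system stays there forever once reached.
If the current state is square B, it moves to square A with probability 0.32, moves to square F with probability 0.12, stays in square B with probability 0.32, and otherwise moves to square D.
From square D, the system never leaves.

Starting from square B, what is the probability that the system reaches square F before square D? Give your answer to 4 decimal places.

Let h(s) be the probability of absorption at square F starting from transient state s. Then h(square F) = 1 and h(square D) = 0. By first-step analysis:
h(square A) = 0.16·h(square A) + 0.32·1 + 0.28·h(square B) + 0.24·0
h(square B) = 0.32·h(square A) + 0.12·1 + 0.32·h(square B) + 0.24·0
Solving: h(square A) = 0.5216, h(square B) = 0.4219.
Starting from square B, the probability is 0.4219.

0.4219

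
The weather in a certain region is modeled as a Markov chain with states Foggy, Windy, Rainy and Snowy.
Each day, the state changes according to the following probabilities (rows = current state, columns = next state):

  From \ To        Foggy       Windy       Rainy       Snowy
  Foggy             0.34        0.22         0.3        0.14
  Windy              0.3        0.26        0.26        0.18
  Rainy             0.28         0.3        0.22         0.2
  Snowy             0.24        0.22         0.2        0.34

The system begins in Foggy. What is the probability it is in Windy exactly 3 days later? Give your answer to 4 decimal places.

0.2504

Propagate the distribution vector 3 days from Foggy.
After 0 days: (1.0000, 0.0000, 0.0000, 0.0000)
After 1 day: (0.3400, 0.2200, 0.3000, 0.1400)
After 2 days: (0.2992, 0.2528, 0.2532, 0.1948)
After 3 days: (0.2952, 0.2504, 0.2502, 0.2043)
P(in Windy after 3 days) = 0.2504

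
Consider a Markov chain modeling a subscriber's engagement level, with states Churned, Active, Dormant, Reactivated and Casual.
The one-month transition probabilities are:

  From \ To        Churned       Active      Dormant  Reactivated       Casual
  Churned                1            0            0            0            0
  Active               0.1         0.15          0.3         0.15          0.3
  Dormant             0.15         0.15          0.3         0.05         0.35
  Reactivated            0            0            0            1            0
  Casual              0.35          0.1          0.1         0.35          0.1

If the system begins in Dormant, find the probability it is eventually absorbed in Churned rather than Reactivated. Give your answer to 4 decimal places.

Let h(s) be the probability of absorption at Churned starting from transient state s. Then h(Churned) = 1 and h(Reactivated) = 0. By first-step analysis:
h(Active) = 0.1·1 + 0.15·h(Active) + 0.3·h(Dormant) + 0.15·0 + 0.3·h(Casual)
h(Dormant) = 0.15·1 + 0.15·h(Active) + 0.3·h(Dormant) + 0.05·0 + 0.35·h(Casual)
h(Casual) = 0.35·1 + 0.1·h(Active) + 0.1·h(Dormant) + 0.35·0 + 0.1·h(Casual)
Solving: h(Active) = 0.5003, h(Dormant) = 0.5757, h(Casual) = 0.5084.
Starting from Dormant, the probability is 0.5757.

0.5757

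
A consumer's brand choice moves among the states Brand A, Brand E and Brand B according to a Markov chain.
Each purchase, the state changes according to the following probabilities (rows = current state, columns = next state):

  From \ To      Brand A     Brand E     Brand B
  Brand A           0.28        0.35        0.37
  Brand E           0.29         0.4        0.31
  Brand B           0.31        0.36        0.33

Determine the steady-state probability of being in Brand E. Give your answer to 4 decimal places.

Let the stationary distribution be π with π = πP and π_1 + π_2 + π_3 = 1.
π_1 = 0.28·π_1 + 0.29·π_2 + 0.31·π_3
π_2 = 0.35·π_1 + 0.4·π_2 + 0.36·π_3
Solving with the normalization constraint gives π = (0.2937, 0.3719, 0.3343).
So the stationary probability of Brand E is 0.3719.

0.3719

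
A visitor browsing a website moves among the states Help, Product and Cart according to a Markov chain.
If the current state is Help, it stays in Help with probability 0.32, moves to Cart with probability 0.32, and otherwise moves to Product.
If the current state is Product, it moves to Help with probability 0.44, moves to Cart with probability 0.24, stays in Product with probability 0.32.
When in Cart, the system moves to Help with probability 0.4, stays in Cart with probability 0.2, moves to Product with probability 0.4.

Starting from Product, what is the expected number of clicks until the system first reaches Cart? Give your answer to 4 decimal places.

Let t(s) be the expected number of clicks to first reach Cart from state s, with t(Cart) = 0. Conditioning on the first click:
t(Help) = 1 + 0.32·t(Help) + 0.36·t(Product)
t(Product) = 1 + 0.44·t(Help) + 0.32·t(Product)
Solving: t(Help) = 3.4211, t(Product) = 3.6842.
Expected clicks from Product to Cart: 3.6842.

3.6842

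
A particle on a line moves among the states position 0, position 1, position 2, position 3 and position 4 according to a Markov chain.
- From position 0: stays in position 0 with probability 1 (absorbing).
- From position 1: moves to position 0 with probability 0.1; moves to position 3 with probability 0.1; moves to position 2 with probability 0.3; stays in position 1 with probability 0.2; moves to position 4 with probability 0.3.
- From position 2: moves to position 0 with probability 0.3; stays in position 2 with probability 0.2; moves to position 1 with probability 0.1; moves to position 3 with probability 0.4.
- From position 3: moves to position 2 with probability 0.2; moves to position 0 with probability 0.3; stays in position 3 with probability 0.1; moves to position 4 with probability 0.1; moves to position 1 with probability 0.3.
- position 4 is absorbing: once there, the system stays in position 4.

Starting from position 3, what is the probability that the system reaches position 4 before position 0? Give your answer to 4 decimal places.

Let h(s) be the probability of absorption at position 4 starting from transient state s. Then h(position 4) = 1 and h(position 0) = 0. By first-step analysis:
h(position 1) = 0.1·0 + 0.2·h(position 1) + 0.3·h(position 2) + 0.1·h(position 3) + 0.3·1
h(position 2) = 0.3·0 + 0.1·h(position 1) + 0.2·h(position 2) + 0.4·h(position 3)
h(position 3) = 0.3·0 + 0.3·h(position 1) + 0.2·h(position 2) + 0.1·h(position 3) + 0.1·1
Solving: h(position 1) = 0.5012, h(position 2) = 0.2270, h(position 3) = 0.3286.
Starting from position 3, the probability is 0.3286.

0.3286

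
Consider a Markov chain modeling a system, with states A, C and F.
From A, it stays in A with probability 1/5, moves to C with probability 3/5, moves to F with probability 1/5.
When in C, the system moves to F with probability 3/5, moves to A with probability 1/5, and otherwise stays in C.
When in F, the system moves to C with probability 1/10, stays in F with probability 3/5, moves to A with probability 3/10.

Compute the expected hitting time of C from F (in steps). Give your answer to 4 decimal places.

4.2308

Let t(s) be the expected number of steps to first reach C from state s, with t(C) = 0. Conditioning on the first step:
t(A) = 1 + 0.2·t(A) + 0.2·t(F)
t(F) = 1 + 0.3·t(A) + 0.6·t(F)
Solving: t(A) = 2.3077, t(F) = 4.2308.
Expected steps from F to C: 4.2308.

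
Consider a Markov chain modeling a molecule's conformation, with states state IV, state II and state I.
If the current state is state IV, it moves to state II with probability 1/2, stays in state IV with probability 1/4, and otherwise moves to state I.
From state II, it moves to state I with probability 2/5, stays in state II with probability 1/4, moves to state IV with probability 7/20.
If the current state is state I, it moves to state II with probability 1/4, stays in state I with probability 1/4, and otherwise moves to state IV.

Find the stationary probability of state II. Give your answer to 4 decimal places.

Let the stationary distribution be π with π = πP and π_1 + π_2 + π_3 = 1.
π_1 = 0.25·π_1 + 0.35·π_2 + 0.5·π_3
π_2 = 0.5·π_1 + 0.25·π_2 + 0.25·π_3
Solving with the normalization constraint gives π = (0.3592, 0.3398, 0.3010).
So the stationary probability of state II is 0.3398.

0.3398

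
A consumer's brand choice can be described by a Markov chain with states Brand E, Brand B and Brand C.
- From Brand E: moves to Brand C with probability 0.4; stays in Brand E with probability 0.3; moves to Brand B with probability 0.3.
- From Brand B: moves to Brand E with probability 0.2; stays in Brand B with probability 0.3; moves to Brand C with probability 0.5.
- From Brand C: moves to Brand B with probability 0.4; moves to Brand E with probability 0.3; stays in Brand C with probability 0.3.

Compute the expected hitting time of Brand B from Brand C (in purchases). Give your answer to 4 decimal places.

2.7027

Let t(s) be the expected number of purchases to first reach Brand B from state s, with t(Brand B) = 0. Conditioning on the first purchase:
t(Brand E) = 1 + 0.3·t(Brand E) + 0.4·t(Brand C)
t(Brand C) = 1 + 0.3·t(Brand E) + 0.3·t(Brand C)
Solving: t(Brand E) = 2.9730, t(Brand C) = 2.7027.
Expected purchases from Brand C to Brand B: 2.7027.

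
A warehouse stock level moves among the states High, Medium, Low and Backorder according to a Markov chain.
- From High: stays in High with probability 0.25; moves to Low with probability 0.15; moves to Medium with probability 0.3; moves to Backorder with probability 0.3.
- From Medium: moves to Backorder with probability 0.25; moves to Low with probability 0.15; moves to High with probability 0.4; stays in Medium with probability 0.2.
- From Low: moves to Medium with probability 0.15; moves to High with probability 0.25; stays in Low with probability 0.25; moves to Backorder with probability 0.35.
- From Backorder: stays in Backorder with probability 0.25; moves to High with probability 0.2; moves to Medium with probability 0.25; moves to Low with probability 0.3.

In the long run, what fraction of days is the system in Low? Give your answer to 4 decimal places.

Let the stationary distribution be π with π = πP and π_1 + π_2 + π_3 + π_4 = 1.
π_1 = 0.25·π_1 + 0.4·π_2 + 0.25·π_3 + 0.2·π_4
π_2 = 0.3·π_1 + 0.2·π_2 + 0.15·π_3 + 0.25·π_4
π_3 = 0.15·π_1 + 0.15·π_2 + 0.25·π_3 + 0.3·π_4
Solving with the normalization constraint gives π = (0.2703, 0.2306, 0.2142, 0.2849).
So the stationary probability of Low is 0.2142.

0.2142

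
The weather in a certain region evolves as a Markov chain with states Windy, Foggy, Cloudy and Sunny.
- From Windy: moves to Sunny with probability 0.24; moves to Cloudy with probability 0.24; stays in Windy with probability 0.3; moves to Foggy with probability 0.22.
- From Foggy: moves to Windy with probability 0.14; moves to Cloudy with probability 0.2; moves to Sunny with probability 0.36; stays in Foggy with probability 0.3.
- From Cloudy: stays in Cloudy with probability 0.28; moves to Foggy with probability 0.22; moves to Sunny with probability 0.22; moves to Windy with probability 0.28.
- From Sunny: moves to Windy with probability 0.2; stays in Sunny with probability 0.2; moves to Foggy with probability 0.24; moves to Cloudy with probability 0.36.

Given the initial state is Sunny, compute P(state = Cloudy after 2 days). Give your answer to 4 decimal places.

Propagate the distribution vector 2 days from Sunny.
After 0 days: (0.0000, 0.0000, 0.0000, 1.0000)
After 1 day: (0.2000, 0.2400, 0.3600, 0.2000)
After 2 days: (0.2344, 0.2432, 0.2688, 0.2536)
P(in Cloudy after 2 days) = 0.2688

0.2688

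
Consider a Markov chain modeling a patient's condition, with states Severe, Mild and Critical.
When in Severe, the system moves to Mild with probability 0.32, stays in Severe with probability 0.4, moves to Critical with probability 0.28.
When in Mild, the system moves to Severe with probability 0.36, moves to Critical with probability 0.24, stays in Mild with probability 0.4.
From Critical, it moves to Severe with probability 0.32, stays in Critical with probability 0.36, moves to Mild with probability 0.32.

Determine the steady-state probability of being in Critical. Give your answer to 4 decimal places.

0.2892

Let the stationary distribution be π with π = πP and π_1 + π_2 + π_3 = 1.
π_1 = 0.4·π_1 + 0.36·π_2 + 0.32·π_3
π_2 = 0.32·π_1 + 0.4·π_2 + 0.32·π_3
Solving with the normalization constraint gives π = (0.3629, 0.3478, 0.2892).
So the stationary probability of Critical is 0.2892.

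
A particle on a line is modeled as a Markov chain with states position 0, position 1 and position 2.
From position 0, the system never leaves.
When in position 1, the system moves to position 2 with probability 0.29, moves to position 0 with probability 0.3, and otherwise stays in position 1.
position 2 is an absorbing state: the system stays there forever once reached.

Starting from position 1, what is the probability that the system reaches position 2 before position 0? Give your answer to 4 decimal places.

0.4915

Let h(s) be the probability of absorption at position 2 starting from transient state s. Then h(position 2) = 1 and h(position 0) = 0. By first-step analysis:
h(position 1) = 0.3·0 + 0.41·h(position 1) + 0.29·1
Solving: h(position 1) = 0.4915.
Starting from position 1, the probability is 0.4915.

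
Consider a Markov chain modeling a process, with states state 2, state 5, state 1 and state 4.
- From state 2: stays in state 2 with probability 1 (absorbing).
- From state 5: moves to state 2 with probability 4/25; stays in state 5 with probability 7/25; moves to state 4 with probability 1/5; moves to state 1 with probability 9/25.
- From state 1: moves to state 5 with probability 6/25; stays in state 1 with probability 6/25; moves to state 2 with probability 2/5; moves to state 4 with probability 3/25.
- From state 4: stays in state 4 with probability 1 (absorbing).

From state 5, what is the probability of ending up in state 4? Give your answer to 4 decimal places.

0.4236

Let h(s) be the probability of absorption at state 4 starting from transient state s. Then h(state 4) = 1 and h(state 2) = 0. By first-step analysis:
h(state 5) = 0.16·0 + 0.28·h(state 5) + 0.36·h(state 1) + 0.2·1
h(state 1) = 0.4·0 + 0.24·h(state 5) + 0.24·h(state 1) + 0.12·1
Solving: h(state 5) = 0.4236, h(state 1) = 0.2917.
Starting from state 5, the probability is 0.4236.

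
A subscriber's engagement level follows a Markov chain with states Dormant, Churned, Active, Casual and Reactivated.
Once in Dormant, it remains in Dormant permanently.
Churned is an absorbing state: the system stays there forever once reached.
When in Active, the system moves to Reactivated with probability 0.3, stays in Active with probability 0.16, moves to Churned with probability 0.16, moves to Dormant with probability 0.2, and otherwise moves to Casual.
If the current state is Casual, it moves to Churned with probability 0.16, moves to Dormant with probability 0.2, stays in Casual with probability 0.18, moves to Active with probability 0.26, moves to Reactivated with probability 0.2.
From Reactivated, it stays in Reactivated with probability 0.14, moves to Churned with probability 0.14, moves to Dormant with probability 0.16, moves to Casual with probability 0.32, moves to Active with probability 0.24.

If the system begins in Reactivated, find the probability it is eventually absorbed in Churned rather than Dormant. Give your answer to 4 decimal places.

0.4550

Let h(s) be the probability of absorption at Churned starting from transient state s. Then h(Churned) = 1 and h(Dormant) = 0. By first-step analysis:
h(Active) = 0.2·0 + 0.16·1 + 0.16·h(Active) + 0.18·h(Casual) + 0.3·h(Reactivated)
h(Casual) = 0.2·0 + 0.16·1 + 0.26·h(Active) + 0.18·h(Casual) + 0.2·h(Reactivated)
h(Reactivated) = 0.16·0 + 0.14·1 + 0.24·h(Active) + 0.32·h(Casual) + 0.14·h(Reactivated)
Solving: h(Active) = 0.4491, h(Casual) = 0.4485, h(Reactivated) = 0.4550.
Starting from Reactivated, the probability is 0.4550.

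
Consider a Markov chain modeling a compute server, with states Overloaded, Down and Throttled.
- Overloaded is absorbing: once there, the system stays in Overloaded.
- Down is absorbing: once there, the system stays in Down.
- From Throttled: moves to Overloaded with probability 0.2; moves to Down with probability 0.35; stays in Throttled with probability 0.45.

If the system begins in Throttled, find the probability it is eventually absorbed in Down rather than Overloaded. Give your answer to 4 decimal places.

0.6364

Let h(s) be the probability of absorption at Down starting from transient state s. Then h(Down) = 1 and h(Overloaded) = 0. By first-step analysis:
h(Throttled) = 0.2·0 + 0.35·1 + 0.45·h(Throttled)
Solving: h(Throttled) = 0.6364.
Starting from Throttled, the probability is 0.6364.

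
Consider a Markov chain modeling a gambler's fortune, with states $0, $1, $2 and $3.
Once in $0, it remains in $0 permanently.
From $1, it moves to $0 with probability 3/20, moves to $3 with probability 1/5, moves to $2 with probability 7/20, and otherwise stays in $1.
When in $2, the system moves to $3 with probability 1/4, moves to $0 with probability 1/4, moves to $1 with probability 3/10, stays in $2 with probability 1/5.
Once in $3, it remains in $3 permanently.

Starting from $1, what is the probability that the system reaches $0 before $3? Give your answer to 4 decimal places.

0.4560

Let h(s) be the probability of absorption at $0 starting from transient state s. Then h($0) = 1 and h($3) = 0. By first-step analysis:
h($1) = 0.15·1 + 0.3·h($1) + 0.35·h($2) + 0.2·0
h($2) = 0.25·1 + 0.3·h($1) + 0.2·h($2) + 0.25·0
Solving: h($1) = 0.4560, h($2) = 0.4835.
Starting from $1, the probability is 0.4560.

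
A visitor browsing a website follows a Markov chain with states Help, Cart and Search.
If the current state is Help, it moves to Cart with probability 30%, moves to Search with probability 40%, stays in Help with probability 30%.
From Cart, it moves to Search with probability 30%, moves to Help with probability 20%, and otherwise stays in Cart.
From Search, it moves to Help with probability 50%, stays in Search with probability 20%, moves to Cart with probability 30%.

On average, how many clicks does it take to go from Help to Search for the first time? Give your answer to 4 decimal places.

Let t(s) be the expected number of clicks to first reach Search from state s, with t(Search) = 0. Conditioning on the first click:
t(Help) = 1 + 0.3·t(Help) + 0.3·t(Cart)
t(Cart) = 1 + 0.2·t(Help) + 0.5·t(Cart)
Solving: t(Help) = 2.7586, t(Cart) = 3.1034.
Expected clicks from Help to Search: 2.7586.

2.7586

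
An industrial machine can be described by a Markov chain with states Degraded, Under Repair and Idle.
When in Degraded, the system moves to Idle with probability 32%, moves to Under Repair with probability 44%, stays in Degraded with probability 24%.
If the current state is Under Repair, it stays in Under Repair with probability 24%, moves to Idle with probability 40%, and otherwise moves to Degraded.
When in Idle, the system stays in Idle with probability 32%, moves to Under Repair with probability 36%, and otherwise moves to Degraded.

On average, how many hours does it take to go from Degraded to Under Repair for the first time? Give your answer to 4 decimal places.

Let t(s) be the expected number of hours to first reach Under Repair from state s, with t(Under Repair) = 0. Conditioning on the first hour:
t(Degraded) = 1 + 0.24·t(Degraded) + 0.32·t(Idle)
t(Idle) = 1 + 0.32·t(Degraded) + 0.32·t(Idle)
Solving: t(Degraded) = 2.4131, t(Idle) = 2.6062.
Expected hours from Degraded to Under Repair: 2.4131.

2.4131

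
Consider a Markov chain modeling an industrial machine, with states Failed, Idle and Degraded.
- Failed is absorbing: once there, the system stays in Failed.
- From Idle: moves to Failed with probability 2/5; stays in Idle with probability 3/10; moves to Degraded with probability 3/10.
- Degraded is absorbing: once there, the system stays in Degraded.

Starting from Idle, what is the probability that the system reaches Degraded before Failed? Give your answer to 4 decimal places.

0.4286

Let h(s) be the probability of absorption at Degraded starting from transient state s. Then h(Degraded) = 1 and h(Failed) = 0. By first-step analysis:
h(Idle) = 0.4·0 + 0.3·h(Idle) + 0.3·1
Solving: h(Idle) = 0.4286.
Starting from Idle, the probability is 0.4286.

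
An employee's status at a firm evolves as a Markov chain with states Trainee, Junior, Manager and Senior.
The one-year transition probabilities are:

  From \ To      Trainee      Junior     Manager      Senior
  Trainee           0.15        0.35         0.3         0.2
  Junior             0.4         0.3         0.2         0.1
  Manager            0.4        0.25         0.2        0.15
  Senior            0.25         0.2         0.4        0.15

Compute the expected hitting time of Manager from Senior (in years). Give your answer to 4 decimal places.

Let t(s) be the expected number of years to first reach Manager from state s, with t(Manager) = 0. Conditioning on the first year:
t(Trainee) = 1 + 0.15·t(Trainee) + 0.35·t(Junior) + 0.2·t(Senior)
t(Junior) = 1 + 0.4·t(Trainee) + 0.3·t(Junior) + 0.1·t(Senior)
t(Senior) = 1 + 0.25·t(Trainee) + 0.2·t(Junior) + 0.15·t(Senior)
Solving: t(Trainee) = 3.5081, t(Junior) = 3.8790, t(Senior) = 3.1210.
Expected years from Senior to Manager: 3.1210.

3.1210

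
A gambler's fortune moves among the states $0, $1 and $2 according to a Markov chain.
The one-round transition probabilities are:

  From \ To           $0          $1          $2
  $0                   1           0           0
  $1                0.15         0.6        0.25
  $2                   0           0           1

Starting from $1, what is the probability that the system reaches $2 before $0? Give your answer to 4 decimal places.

Let h(s) be the probability of absorption at $2 starting from transient state s. Then h($2) = 1 and h($0) = 0. By first-step analysis:
h($1) = 0.15·0 + 0.6·h($1) + 0.25·1
Solving: h($1) = 0.6250.
Starting from $1, the probability is 0.6250.

0.6250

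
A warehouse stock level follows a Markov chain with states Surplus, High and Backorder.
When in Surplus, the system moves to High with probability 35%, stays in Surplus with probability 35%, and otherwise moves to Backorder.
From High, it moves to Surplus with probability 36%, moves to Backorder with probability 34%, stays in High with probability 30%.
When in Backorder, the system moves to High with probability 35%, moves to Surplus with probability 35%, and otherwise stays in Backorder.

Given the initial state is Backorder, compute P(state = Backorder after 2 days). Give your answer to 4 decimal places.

0.3140

Sum over the intermediate state after 1 day:
P = P(Backorder→Surplus)·P(Surplus→Backorder) + P(Backorder→High)·P(High→Backorder) + P(Backorder→Backorder)·P(Backorder→Backorder)
  = 0.35×0.3 + 0.35×0.34 + 0.3×0.3
  = 0.1050 + 0.1190 + 0.0900 = 0.3140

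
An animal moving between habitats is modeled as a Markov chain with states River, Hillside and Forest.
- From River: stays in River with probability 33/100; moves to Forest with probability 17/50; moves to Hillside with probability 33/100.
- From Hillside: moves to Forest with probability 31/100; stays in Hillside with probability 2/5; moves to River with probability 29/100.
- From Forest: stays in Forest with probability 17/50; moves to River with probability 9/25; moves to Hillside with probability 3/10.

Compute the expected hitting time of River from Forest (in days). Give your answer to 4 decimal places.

Let t(s) be the expected number of days to first reach River from state s, with t(River) = 0. Conditioning on the first day:
t(Hillside) = 1 + 0.4·t(Hillside) + 0.31·t(Forest)
t(Forest) = 1 + 0.3·t(Hillside) + 0.34·t(Forest)
Solving: t(Hillside) = 3.2013, t(Forest) = 2.9703.
Expected days from Forest to River: 2.9703.

2.9703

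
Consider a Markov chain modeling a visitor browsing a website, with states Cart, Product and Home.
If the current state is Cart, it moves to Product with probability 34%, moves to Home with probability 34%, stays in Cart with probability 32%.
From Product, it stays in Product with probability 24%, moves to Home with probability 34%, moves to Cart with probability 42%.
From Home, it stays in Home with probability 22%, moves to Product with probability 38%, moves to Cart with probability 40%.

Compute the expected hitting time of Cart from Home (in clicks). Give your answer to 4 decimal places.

2.4590

Let t(s) be the expected number of clicks to first reach Cart from state s, with t(Cart) = 0. Conditioning on the first click:
t(Product) = 1 + 0.24·t(Product) + 0.34·t(Home)
t(Home) = 1 + 0.38·t(Product) + 0.22·t(Home)
Solving: t(Product) = 2.4159, t(Home) = 2.4590.
Expected clicks from Home to Cart: 2.4590.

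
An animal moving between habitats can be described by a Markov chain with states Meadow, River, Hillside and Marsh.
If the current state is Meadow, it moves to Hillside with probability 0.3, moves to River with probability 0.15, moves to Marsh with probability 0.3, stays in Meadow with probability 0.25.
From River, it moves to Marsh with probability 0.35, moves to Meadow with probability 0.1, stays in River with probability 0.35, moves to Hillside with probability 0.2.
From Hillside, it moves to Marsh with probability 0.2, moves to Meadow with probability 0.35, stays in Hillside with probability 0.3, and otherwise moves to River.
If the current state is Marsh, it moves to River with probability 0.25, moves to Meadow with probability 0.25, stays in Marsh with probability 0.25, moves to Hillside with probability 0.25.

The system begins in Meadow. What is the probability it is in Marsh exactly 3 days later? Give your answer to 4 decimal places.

0.2704

Propagate the distribution vector 3 days from Meadow.
After 0 days: (1.0000, 0.0000, 0.0000, 0.0000)
After 1 day: (0.2500, 0.1500, 0.3000, 0.3000)
After 2 days: (0.2575, 0.2100, 0.2700, 0.2625)
After 3 days: (0.2455, 0.2183, 0.2659, 0.2704)
P(in Marsh after 3 days) = 0.2704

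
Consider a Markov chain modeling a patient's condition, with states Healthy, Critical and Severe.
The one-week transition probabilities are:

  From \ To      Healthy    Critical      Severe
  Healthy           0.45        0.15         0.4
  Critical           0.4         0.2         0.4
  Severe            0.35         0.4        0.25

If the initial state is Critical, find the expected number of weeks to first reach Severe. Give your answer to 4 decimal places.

2.5000

Let t(s) be the expected number of weeks to first reach Severe from state s, with t(Severe) = 0. Conditioning on the first week:
t(Healthy) = 1 + 0.45·t(Healthy) + 0.15·t(Critical)
t(Critical) = 1 + 0.4·t(Healthy) + 0.2·t(Critical)
Solving: t(Healthy) = 2.5000, t(Critical) = 2.5000.
Expected weeks from Critical to Severe: 2.5000.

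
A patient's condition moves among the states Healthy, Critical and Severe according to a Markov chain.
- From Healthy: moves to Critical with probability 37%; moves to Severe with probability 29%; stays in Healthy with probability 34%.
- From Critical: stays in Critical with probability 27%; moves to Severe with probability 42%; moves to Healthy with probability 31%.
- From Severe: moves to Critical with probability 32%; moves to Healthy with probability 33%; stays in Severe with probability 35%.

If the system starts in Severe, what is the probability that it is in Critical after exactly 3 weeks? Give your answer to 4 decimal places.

Propagate the distribution vector 3 weeks from Severe.
After 0 weeks: (0.0000, 0.0000, 1.0000)
After 1 week: (0.3300, 0.3200, 0.3500)
After 2 weeks: (0.3269, 0.3205, 0.3526)
After 3 weeks: (0.3269, 0.3203, 0.3528)
P(in Critical after 3 weeks) = 0.3203

0.3203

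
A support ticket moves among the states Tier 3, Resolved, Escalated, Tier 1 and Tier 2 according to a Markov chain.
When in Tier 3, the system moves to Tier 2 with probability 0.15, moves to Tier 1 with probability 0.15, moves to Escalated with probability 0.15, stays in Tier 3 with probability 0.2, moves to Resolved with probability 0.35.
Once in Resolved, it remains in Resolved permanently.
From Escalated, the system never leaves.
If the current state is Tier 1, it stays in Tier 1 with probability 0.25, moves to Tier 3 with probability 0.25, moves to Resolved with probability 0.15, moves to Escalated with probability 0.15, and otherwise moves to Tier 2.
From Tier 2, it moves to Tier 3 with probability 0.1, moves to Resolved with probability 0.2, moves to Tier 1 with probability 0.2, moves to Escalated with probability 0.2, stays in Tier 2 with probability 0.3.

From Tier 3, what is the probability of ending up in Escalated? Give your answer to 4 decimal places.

Let h(s) be the probability of absorption at Escalated starting from transient state s. Then h(Escalated) = 1 and h(Resolved) = 0. By first-step analysis:
h(Tier 3) = 0.2·h(Tier 3) + 0.35·0 + 0.15·1 + 0.15·h(Tier 1) + 0.15·h(Tier 2)
h(Tier 1) = 0.25·h(Tier 3) + 0.15·0 + 0.15·1 + 0.25·h(Tier 1) + 0.2·h(Tier 2)
h(Tier 2) = 0.1·h(Tier 3) + 0.2·0 + 0.2·1 + 0.2·h(Tier 1) + 0.3·h(Tier 2)
Solving: h(Tier 3) = 0.3574, h(Tier 1) = 0.4426, h(Tier 2) = 0.4632.
Starting from Tier 3, the probability is 0.3574.

0.3574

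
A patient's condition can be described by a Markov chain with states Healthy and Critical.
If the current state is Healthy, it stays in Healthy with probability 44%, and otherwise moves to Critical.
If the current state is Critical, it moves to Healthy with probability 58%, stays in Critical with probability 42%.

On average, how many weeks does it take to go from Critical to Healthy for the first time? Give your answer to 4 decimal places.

Let t(s) be the expected number of weeks to first reach Healthy from state s, with t(Healthy) = 0. Conditioning on the first week:
t(Critical) = 1 + 0.42·t(Critical)
Solving: t(Critical) = 1.7241.
Expected weeks from Critical to Healthy: 1.7241.

1.7241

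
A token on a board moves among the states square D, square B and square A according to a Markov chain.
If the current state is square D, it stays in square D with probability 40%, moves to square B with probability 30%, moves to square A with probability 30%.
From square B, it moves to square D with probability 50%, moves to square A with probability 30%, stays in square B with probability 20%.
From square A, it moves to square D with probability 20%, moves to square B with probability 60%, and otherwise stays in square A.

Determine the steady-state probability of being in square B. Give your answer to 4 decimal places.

Let the stationary distribution be π with π = πP and π_1 + π_2 + π_3 = 1.
π_1 = 0.4·π_1 + 0.5·π_2 + 0.2·π_3
π_2 = 0.3·π_1 + 0.2·π_2 + 0.6·π_3
Solving with the normalization constraint gives π = (0.3802, 0.3471, 0.2727).
So the stationary probability of square B is 0.3471.

0.3471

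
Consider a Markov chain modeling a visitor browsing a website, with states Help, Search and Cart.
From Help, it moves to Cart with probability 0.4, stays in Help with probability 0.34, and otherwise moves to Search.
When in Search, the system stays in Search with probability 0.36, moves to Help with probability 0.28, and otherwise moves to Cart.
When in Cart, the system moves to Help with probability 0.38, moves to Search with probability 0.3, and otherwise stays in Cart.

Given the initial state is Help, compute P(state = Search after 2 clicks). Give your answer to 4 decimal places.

0.3020

Sum over the intermediate state after 1 click:
P = P(Help→Help)·P(Help→Search) + P(Help→Search)·P(Search→Search) + P(Help→Cart)·P(Cart→Search)
  = 0.34×0.26 + 0.26×0.36 + 0.4×0.3
  = 0.0884 + 0.0936 + 0.1200 = 0.3020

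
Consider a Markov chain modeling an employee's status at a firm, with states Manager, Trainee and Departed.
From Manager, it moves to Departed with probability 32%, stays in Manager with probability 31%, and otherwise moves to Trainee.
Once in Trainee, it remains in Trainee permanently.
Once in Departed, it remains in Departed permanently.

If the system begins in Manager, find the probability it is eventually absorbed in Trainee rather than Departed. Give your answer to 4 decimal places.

Let h(s) be the probability of absorption at Trainee starting from transient state s. Then h(Trainee) = 1 and h(Departed) = 0. By first-step analysis:
h(Manager) = 0.31·h(Manager) + 0.37·1 + 0.32·0
Solving: h(Manager) = 0.5362.
Starting from Manager, the probability is 0.5362.

0.5362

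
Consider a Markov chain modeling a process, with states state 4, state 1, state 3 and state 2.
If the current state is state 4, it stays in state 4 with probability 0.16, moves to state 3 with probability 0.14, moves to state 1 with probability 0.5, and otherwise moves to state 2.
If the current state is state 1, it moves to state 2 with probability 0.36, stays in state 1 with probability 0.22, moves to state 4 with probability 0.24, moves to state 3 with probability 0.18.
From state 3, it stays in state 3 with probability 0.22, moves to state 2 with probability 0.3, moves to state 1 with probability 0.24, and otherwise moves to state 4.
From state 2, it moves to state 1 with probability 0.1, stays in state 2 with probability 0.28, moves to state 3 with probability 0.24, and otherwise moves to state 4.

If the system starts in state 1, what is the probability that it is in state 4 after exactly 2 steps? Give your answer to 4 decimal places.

Propagate the distribution vector 2 steps from state 1.
After 0 steps: (0.0000, 1.0000, 0.0000, 0.0000)
After 1 step: (0.2400, 0.2200, 0.1800, 0.3600)
After 2 steps: (0.2712, 0.2476, 0.1992, 0.2820)
P(in state 4 after 2 steps) = 0.2712

0.2712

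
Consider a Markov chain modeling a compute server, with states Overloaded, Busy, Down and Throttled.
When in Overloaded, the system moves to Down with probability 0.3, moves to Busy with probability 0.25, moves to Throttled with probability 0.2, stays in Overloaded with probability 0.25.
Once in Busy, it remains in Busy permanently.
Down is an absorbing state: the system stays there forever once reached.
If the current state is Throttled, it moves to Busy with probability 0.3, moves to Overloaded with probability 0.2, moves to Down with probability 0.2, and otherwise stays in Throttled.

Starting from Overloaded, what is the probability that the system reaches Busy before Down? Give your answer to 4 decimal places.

0.4845

Let h(s) be the probability of absorption at Busy starting from transient state s. Then h(Busy) = 1 and h(Down) = 0. By first-step analysis:
h(Overloaded) = 0.25·h(Overloaded) + 0.25·1 + 0.3·0 + 0.2·h(Throttled)
h(Throttled) = 0.2·h(Overloaded) + 0.3·1 + 0.2·0 + 0.3·h(Throttled)
Solving: h(Overloaded) = 0.4845, h(Throttled) = 0.5670.
Starting from Overloaded, the probability is 0.4845.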